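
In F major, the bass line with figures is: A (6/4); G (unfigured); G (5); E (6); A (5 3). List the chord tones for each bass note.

A, D, F | G, Bb, D | G, Bb, D | E, G, C | A, C, E

A (6/4): A, D, F.
G (5/3): G, Bb, D.
G (5/3): G, Bb, D.
E (6/3): E, G, C.
A (5/3): A, C, E.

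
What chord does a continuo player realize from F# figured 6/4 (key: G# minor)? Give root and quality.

B major

The figures 6/4 indicate a triad in second inversion.
In second inversion the root lies a fourth above the bass: a fourth above F# in G# minor is B.
The chord tones are F#, B, D#, giving B major.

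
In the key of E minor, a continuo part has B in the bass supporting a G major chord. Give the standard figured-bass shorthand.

6

B is the third of G major, so the chord is in first inversion.
A triad in first inversion is figured 6/3, conventionally abbreviated 6.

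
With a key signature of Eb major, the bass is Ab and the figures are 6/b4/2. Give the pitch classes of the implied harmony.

Ab, Bb, Db, F

A second above Ab in this key is Bb.
A fourth above Ab in this key is D, lowered to Db by the flat.
A sixth above Ab in this key is F.
Together with the bass Ab, this spells Bb minor seventh in third inversion.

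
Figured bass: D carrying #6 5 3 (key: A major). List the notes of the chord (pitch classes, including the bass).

D, F#, A, B#

A third above D in this key is F#.
A fifth above D in this key is A.
A sixth above D in this key is B, raised to B# by the sharp.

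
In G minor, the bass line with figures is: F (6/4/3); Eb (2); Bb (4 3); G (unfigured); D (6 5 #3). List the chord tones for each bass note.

F, A, Bb, D | Eb, F, A, C | Bb, D, Eb, G | G, Bb, D | D, F#, A, Bb

F (6/4/3): F, A, Bb, D.
Eb (6/4/2): Eb, F, A, C.
Bb (6/4/3): Bb, D, Eb, G.
G (5/3): G, Bb, D.
D (6/5/#3): D, F#, A, Bb.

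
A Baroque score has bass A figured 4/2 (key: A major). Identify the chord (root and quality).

B minor seventh

The figures 4/2 indicate a seventh chord in third inversion.
In third inversion the root lies a second above the bass: a second above A in A major is B.
The chord tones are A, B, D, F#, giving B minor seventh.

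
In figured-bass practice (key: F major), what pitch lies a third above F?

A

Counting 2 letter steps above F lands on A; in F major, that letter is A.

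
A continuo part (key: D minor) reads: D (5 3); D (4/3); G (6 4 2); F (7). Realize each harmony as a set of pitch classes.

D, F, A | D, F, G, Bb | G, A, C, E | F, A, C, E

D (5/3): D, F, A.
D (6/4/3): D, F, G, Bb.
G (6/4/2): G, A, C, E.
F (7/5/3): F, A, C, E.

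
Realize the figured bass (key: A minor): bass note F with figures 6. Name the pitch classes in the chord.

F, A, D

The written figures 6 are shorthand for 6/3: the 3 is implied.
A third above F in this key is A.
A sixth above F in this key is D.
Together with the bass F, this spells D minor in first inversion.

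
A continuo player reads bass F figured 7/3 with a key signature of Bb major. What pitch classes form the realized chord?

F, A, C, Eb

The written figures 7/3 are shorthand for 7/5/3: the 5 is implied.
A third above F in this key is A.
A fifth above F in this key is C.
A seventh above F in this key is Eb.
Together with the bass F, this spells F dominant seventh in root position.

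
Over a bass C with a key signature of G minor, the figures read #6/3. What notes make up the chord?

A third above C in this key is Eb.
A sixth above C in this key is A, raised to A# by the sharp.

C, Eb, A#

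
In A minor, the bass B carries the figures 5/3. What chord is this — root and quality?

The figures 5/3 indicate a triad in root position.
In root position the bass is the root, so the root is B.
The chord tones are B, D, F, giving B diminished.

B diminished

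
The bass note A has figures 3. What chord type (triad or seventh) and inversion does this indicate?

3 is shorthand for 5/3.
Intervals of 5/3 above the bass form a triad; the bass is the root, so this is root position.

triad, root position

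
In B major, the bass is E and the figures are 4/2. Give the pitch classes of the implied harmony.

E, F#, A#, C#

The written figures 4/2 are shorthand for 6/4/2: the 6 is implied.
A second above E in this key is F#.
A fourth above E in this key is A#.
A sixth above E in this key is C#.
Together with the bass E, this spells F# dominant seventh in third inversion.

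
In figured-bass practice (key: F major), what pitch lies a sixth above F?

D

Counting 5 letter steps above F lands on D; in F major, that letter is D.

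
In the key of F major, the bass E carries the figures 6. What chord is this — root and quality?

C major

The figures 6 indicate a triad in first inversion.
In first inversion the root lies a sixth above the bass: a sixth above E in F major is C.
The chord tones are E, G, C, giving C major.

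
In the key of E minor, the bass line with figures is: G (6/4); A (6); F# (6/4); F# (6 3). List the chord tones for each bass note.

G (6/4): G, C, E.
A (6/3): A, C, F#.
F# (6/4): F#, B, D.
F# (6/3): F#, A, D.

G, C, E | A, C, F# | F#, B, D | F#, A, D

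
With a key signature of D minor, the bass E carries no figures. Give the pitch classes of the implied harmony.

An unfigured bass implies 5/3.
A third above E in this key is G.
A fifth above E in this key is Bb.
Together with the bass E, this spells E diminished in root position.

E, G, Bb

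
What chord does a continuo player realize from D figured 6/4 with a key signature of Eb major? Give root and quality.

G minor

The figures 6/4 indicate a triad in second inversion.
In second inversion the root lies a fourth above the bass: a fourth above D in Eb major is G.
The chord tones are D, G, Bb, giving G minor.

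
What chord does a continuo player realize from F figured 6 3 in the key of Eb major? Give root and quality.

The figures 6 3 indicate a triad in first inversion.
In first inversion the root lies a sixth above the bass: a sixth above F in Eb major is D.
The chord tones are F, Ab, D, giving D diminished.

D diminished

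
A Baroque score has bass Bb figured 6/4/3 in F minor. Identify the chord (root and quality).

The figures 6/4/3 indicate a seventh chord in second inversion.
In second inversion the root lies a fourth above the bass: a fourth above Bb in F minor is Eb.
The chord tones are Bb, Db, Eb, G, giving Eb dominant seventh.

Eb dominant seventh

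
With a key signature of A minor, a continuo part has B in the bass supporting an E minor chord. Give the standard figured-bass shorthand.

B is the fifth of E minor, so the chord is in second inversion.
A triad in second inversion is figured 6/4, conventionally abbreviated 6/4.

6/4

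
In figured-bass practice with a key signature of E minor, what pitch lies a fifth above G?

D

Counting 4 letter steps above G lands on D; in E minor, that letter is D.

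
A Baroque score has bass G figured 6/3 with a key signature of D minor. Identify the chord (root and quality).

E diminished

The figures 6/3 indicate a triad in first inversion.
In first inversion the root lies a sixth above the bass: a sixth above G in D minor is E.
The chord tones are G, Bb, E, giving E diminished.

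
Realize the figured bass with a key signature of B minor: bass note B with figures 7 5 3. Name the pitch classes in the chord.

A third above B in this key is D.
A fifth above B in this key is F#.
A seventh above B in this key is A.
Together with the bass B, this spells B minor seventh in root position.

B, D, F#, A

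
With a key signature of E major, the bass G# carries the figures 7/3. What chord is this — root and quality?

G# minor seventh

The figures 7/3 indicate a seventh chord in root position.
In root position the bass is the root, so the root is G#.
The chord tones are G#, B, D#, F#, giving G# minor seventh.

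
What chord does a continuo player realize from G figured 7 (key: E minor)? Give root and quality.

The figures 7 indicate a seventh chord in root position.
In root position the bass is the root, so the root is G.
The chord tones are G, B, D, F#, giving G major seventh.

G major seventh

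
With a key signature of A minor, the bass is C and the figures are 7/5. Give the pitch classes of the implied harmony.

C, E, G, B

The written figures 7/5 are shorthand for 7/5/3: the 3 is implied.
A third above C in this key is E.
A fifth above C in this key is G.
A seventh above C in this key is B.
Together with the bass C, this spells C major seventh in root position.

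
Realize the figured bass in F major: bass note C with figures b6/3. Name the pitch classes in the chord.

C, E, Ab

A third above C in this key is E.
A sixth above C in this key is A, lowered to Ab by the flat.
Together with the bass C, this spells Ab augmented in first inversion.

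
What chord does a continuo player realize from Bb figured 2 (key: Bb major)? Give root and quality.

C minor seventh

The figures 2 indicate a seventh chord in third inversion.
In third inversion the root lies a second above the bass: a second above Bb in Bb major is C.
The chord tones are Bb, C, Eb, G, giving C minor seventh.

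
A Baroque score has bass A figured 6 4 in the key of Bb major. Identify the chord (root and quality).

The figures 6 4 indicate a triad in second inversion.
In second inversion the root lies a fourth above the bass: a fourth above A in Bb major is D.
The chord tones are A, D, F, giving D minor.

D minor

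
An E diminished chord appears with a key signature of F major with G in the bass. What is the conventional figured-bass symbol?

6

G is the third of E diminished, so the chord is in first inversion.
A triad in first inversion is figured 6/3, conventionally abbreviated 6.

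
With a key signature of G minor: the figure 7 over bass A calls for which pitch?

G

Counting 6 letter steps above A lands on G; in G minor, that letter is G.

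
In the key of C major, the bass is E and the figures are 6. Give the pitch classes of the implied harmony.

E, G, C

The written figures 6 are shorthand for 6/3: the 3 is implied.
A third above E in this key is G.
A sixth above E in this key is C.
Together with the bass E, this spells C major in first inversion.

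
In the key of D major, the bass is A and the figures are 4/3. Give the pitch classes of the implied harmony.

The written figures 4/3 are shorthand for 6/4/3: the 6 is implied.
A third above A in this key is C#.
A fourth above A in this key is D.
A sixth above A in this key is F#.
Together with the bass A, this spells D major seventh in second inversion.

A, C#, D, F#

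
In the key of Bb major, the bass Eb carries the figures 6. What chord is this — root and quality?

C minor

The figures 6 indicate a triad in first inversion.
In first inversion the root lies a sixth above the bass: a sixth above Eb in Bb major is C.
The chord tones are Eb, G, C, giving C minor.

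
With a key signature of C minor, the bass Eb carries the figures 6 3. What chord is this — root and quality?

C minor

The figures 6 3 indicate a triad in first inversion.
In first inversion the root lies a sixth above the bass: a sixth above Eb in C minor is C.
The chord tones are Eb, G, C, giving C minor.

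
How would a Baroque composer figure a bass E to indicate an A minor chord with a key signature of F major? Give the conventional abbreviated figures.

E is the fifth of A minor, so the chord is in second inversion.
A triad in second inversion is figured 6/4, conventionally abbreviated 6/4.

6/4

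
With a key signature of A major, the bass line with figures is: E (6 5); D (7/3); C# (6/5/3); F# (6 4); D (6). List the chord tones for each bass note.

E, G#, B, C# | D, F#, A, C# | C#, E, G#, A | F#, B, D | D, F#, B

E (6/5/3): E, G#, B, C#.
D (7/5/3): D, F#, A, C#.
C# (6/5/3): C#, E, G#, A.
F# (6/4): F#, B, D.
D (6/3): D, F#, B.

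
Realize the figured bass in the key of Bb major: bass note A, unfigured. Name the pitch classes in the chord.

An unfigured bass implies 5/3.
A third above A in this key is C.
A fifth above A in this key is Eb.
Together with the bass A, this spells A diminished in root position.

A, C, Eb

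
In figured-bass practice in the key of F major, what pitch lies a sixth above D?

Bb

Counting 5 letter steps above D lands on B; in F major, that letter is Bb.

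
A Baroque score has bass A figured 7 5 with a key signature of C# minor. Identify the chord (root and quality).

A major seventh

The figures 7 5 indicate a seventh chord in root position.
In root position the bass is the root, so the root is A.
The chord tones are A, C#, E, G#, giving A major seventh.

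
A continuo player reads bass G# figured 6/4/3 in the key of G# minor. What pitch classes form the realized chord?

G#, B, C#, E

A third above G# in this key is B.
A fourth above G# in this key is C#.
A sixth above G# in this key is E.
Together with the bass G#, this spells C# minor seventh in second inversion.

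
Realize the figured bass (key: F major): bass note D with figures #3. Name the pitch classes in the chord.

D, F#, A

The written figures #3 are shorthand for 5/3: the 5 is implied.
A third above D in this key is F, raised to F# by the sharp.
A fifth above D in this key is A.
Together with the bass D, this spells D major in root position.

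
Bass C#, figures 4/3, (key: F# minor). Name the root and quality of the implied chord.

F# minor seventh

The figures 4/3 indicate a seventh chord in second inversion.
In second inversion the root lies a fourth above the bass: a fourth above C# in F# minor is F#.
The chord tones are C#, E, F#, A, giving F# minor seventh.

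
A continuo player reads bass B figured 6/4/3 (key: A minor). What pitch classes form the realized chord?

B, D, E, G

A third above B in this key is D.
A fourth above B in this key is E.
A sixth above B in this key is G.
Together with the bass B, this spells E minor seventh in second inversion.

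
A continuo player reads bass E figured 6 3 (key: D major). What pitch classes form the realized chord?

A third above E in this key is G.
A sixth above E in this key is C#.
Together with the bass E, this spells C# diminished in first inversion.

E, G, C#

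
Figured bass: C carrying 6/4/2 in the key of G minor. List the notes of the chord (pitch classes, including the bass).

A second above C in this key is D.
A fourth above C in this key is F.
A sixth above C in this key is A.
Together with the bass C, this spells D minor seventh in third inversion.

C, D, F, A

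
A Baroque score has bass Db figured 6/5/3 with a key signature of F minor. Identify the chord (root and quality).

The figures 6/5/3 indicate a seventh chord in first inversion.
In first inversion the root lies a sixth above the bass: a sixth above Db in F minor is Bb.
The chord tones are Db, F, Ab, Bb, giving Bb minor seventh.

Bb minor seventh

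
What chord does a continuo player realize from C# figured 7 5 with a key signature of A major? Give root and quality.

C# minor seventh

The figures 7 5 indicate a seventh chord in root position.
In root position the bass is the root, so the root is C#.
The chord tones are C#, E, G#, B, giving C# minor seventh.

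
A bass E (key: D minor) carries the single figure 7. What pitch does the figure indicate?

Counting 6 letter steps above E lands on D; in D minor, that letter is D.

D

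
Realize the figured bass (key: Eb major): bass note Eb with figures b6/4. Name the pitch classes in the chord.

Eb, Ab, Cb

A fourth above Eb in this key is Ab.
A sixth above Eb in this key is C, lowered to Cb by the flat.
Together with the bass Eb, this spells Ab minor in second inversion.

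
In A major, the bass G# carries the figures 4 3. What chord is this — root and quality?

C# minor seventh

The figures 4 3 indicate a seventh chord in second inversion.
In second inversion the root lies a fourth above the bass: a fourth above G# in A major is C#.
The chord tones are G#, B, C#, E, giving C# minor seventh.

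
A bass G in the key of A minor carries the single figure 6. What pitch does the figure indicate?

E

Counting 5 letter steps above G lands on E; in A minor, that letter is E.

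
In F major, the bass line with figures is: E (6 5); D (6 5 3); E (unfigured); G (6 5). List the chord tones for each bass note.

E (6/5/3): E, G, Bb, C.
D (6/5/3): D, F, A, Bb.
E (5/3): E, G, Bb.
G (6/5/3): G, Bb, D, E.

E, G, Bb, C | D, F, A, Bb | E, G, Bb | G, Bb, D, E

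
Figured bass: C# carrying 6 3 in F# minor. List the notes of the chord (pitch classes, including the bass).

A third above C# in this key is E.
A sixth above C# in this key is A.
Together with the bass C#, this spells A major in first inversion.

C#, E, A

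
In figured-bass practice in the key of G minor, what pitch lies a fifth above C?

G

Counting 4 letter steps above C lands on G; in G minor, that letter is G.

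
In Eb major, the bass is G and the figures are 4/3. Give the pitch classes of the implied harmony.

G, Bb, C, Eb

The written figures 4/3 are shorthand for 6/4/3: the 6 is implied.
A third above G in this key is Bb.
A fourth above G in this key is C.
A sixth above G in this key is Eb.
Together with the bass G, this spells C minor seventh in second inversion.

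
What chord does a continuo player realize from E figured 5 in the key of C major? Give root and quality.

The figures 5 indicate a triad in root position.
In root position the bass is the root, so the root is E.
The chord tones are E, G, B, giving E minor.

E minor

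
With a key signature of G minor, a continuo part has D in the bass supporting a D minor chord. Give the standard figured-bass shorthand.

no figures

D is the root of D minor, so the chord is in root position.
A triad in root position is figured 5/3, conventionally abbreviated (no figures — root-position triad).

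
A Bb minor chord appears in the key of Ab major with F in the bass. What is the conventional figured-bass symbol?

6/4

F is the fifth of Bb minor, so the chord is in second inversion.
A triad in second inversion is figured 6/4, conventionally abbreviated 6/4.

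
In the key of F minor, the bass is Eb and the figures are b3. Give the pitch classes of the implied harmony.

Eb, Gb, Bb

The written figures b3 are shorthand for 5/3: the 5 is implied.
A third above Eb in this key is G, lowered to Gb by the flat.
A fifth above Eb in this key is Bb.
Together with the bass Eb, this spells Eb minor in root position.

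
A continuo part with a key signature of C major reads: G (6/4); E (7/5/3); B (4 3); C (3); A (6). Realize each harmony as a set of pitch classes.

G, C, E | E, G, B, D | B, D, E, G | C, E, G | A, C, F

G (6/4): G, C, E.
E (7/5/3): E, G, B, D.
B (6/4/3): B, D, E, G.
C (5/3): C, E, G.
A (6/3): A, C, F.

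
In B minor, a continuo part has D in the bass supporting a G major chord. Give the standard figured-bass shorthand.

D is the fifth of G major, so the chord is in second inversion.
A triad in second inversion is figured 6/4, conventionally abbreviated 6/4.

6/4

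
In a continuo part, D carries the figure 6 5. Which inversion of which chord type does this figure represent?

seventh chord, first inversion

6 5 is shorthand for 6/5/3.
Intervals of 6/5/3 above the bass form a seventh chord; the bass is the third, so this is first inversion.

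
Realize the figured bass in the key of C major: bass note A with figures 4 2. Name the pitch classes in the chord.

The written figures 4 2 are shorthand for 6/4/2: the 6 is implied.
A second above A in this key is B.
A fourth above A in this key is D.
A sixth above A in this key is F.
Together with the bass A, this spells B half-diminished seventh in third inversion.

A, B, D, F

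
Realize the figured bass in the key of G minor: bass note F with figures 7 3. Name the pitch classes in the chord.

F, A, C, Eb

The written figures 7 3 are shorthand for 7/5/3: the 5 is implied.
A third above F in this key is A.
A fifth above F in this key is C.
A seventh above F in this key is Eb.
Together with the bass F, this spells F dominant seventh in root position.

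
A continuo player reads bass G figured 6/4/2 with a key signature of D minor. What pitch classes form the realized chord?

A second above G in this key is A.
A fourth above G in this key is C.
A sixth above G in this key is E.
Together with the bass G, this spells A minor seventh in third inversion.

G, A, C, E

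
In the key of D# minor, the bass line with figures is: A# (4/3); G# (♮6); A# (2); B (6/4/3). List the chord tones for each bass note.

A#, C#, D#, F# | G#, B, E | A#, B, D#, F# | B, D#, E#, G#

A# (6/4/3): A#, C#, D#, F#.
G# (♮6/3): G#, B, E.
A# (6/4/2): A#, B, D#, F#.
B (6/4/3): B, D#, E#, G#.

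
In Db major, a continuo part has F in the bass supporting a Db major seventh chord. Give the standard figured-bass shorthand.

F is the third of Db major seventh, so the chord is in first inversion.
A seventh chord in first inversion is figured 6/5/3, conventionally abbreviated 6/5.

6/5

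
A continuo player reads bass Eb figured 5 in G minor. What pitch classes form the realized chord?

Eb, G, Bb

The written figures 5 are shorthand for 5/3: the 3 is implied.
A third above Eb in this key is G.
A fifth above Eb in this key is Bb.
Together with the bass Eb, this spells Eb major in root position.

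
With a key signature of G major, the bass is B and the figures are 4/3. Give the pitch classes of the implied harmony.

The written figures 4/3 are shorthand for 6/4/3: the 6 is implied.
A third above B in this key is D.
A fourth above B in this key is E.
A sixth above B in this key is G.
Together with the bass B, this spells E minor seventh in second inversion.

B, D, E, G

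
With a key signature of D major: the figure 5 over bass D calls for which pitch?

Counting 4 letter steps above D lands on A; in D major, that letter is A.

A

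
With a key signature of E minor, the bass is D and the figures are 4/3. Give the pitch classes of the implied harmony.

The written figures 4/3 are shorthand for 6/4/3: the 6 is implied.
A third above D in this key is F#.
A fourth above D in this key is G.
A sixth above D in this key is B.
Together with the bass D, this spells G major seventh in second inversion.

D, F#, G, B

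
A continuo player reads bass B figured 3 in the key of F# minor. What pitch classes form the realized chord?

The written figures 3 are shorthand for 5/3: the 5 is implied.
A third above B in this key is D.
A fifth above B in this key is F#.
Together with the bass B, this spells B minor in root position.

B, D, F#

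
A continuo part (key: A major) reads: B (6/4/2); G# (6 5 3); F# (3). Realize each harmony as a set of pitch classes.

B, C#, E, G# | G#, B, D, E | F#, A, C#

B (6/4/2): B, C#, E, G#.
G# (6/5/3): G#, B, D, E.
F# (5/3): F#, A, C#.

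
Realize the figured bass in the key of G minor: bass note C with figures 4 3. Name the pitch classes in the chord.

The written figures 4 3 are shorthand for 6/4/3: the 6 is implied.
A third above C in this key is Eb.
A fourth above C in this key is F.
A sixth above C in this key is A.
Together with the bass C, this spells F dominant seventh in second inversion.

C, Eb, F, A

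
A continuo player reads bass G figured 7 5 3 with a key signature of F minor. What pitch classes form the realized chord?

G, Bb, Db, F

A third above G in this key is Bb.
A fifth above G in this key is Db.
A seventh above G in this key is F.
Together with the bass G, this spells G half-diminished seventh in root position.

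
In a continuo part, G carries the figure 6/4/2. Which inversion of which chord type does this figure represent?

Intervals of 6/4/2 above the bass form a seventh chord; the bass is the seventh, so this is third inversion.

seventh chord, third inversion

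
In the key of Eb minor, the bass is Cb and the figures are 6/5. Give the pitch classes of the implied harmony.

Cb, Eb, Gb, Ab

The written figures 6/5 are shorthand for 6/5/3: the 3 is implied.
A third above Cb in this key is Eb.
A fifth above Cb in this key is Gb.
A sixth above Cb in this key is Ab.
Together with the bass Cb, this spells Ab minor seventh in first inversion.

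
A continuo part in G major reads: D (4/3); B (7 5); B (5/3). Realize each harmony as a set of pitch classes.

D, F#, G, B | B, D, F#, A | B, D, F#

D (6/4/3): D, F#, G, B.
B (7/5/3): B, D, F#, A.
B (5/3): B, D, F#.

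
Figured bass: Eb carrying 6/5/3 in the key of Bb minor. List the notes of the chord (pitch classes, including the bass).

Eb, Gb, Bb, C

A third above Eb in this key is Gb.
A fifth above Eb in this key is Bb.
A sixth above Eb in this key is C.
Together with the bass Eb, this spells C half-diminished seventh in first inversion.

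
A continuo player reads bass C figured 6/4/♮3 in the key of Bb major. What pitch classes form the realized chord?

A third above C in this key is Eb, made natural (E) by the ♮ figure.
A fourth above C in this key is F.
A sixth above C in this key is A.
Together with the bass C, this spells F major seventh in second inversion.

C, E, F, A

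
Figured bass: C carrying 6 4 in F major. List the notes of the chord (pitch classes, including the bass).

A fourth above C in this key is F.
A sixth above C in this key is A.
Together with the bass C, this spells F major in second inversion.

C, F, A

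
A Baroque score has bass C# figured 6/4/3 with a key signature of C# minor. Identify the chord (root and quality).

F# minor seventh

The figures 6/4/3 indicate a seventh chord in second inversion.
In second inversion the root lies a fourth above the bass: a fourth above C# in C# minor is F#.
The chord tones are C#, E, F#, A, giving F# minor seventh.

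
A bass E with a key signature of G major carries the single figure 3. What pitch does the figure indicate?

G

Counting 2 letter steps above E lands on G; in G major, that letter is G.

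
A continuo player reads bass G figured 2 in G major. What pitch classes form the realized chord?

G, A, C, E

The written figures 2 are shorthand for 6/4/2: the 6/4 are implied.
A second above G in this key is A.
A fourth above G in this key is C.
A sixth above G in this key is E.
Together with the bass G, this spells A minor seventh in third inversion.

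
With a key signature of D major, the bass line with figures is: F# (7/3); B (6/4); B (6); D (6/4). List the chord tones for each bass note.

F#, A, C#, E | B, E, G | B, D, G | D, G, B

F# (7/5/3): F#, A, C#, E.
B (6/4): B, E, G.
B (6/3): B, D, G.
D (6/4): D, G, B.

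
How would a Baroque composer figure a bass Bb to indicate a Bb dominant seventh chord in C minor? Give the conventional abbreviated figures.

7

Bb is the root of Bb dominant seventh, so the chord is in root position.
A seventh chord in root position is figured 7/5/3, conventionally abbreviated 7.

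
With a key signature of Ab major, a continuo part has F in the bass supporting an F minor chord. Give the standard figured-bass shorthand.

no figures

F is the root of F minor, so the chord is in root position.
A triad in root position is figured 5/3, conventionally abbreviated (no figures — root-position triad).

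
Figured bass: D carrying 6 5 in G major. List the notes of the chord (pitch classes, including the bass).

The written figures 6 5 are shorthand for 6/5/3: the 3 is implied.
A third above D in this key is F#.
A fifth above D in this key is A.
A sixth above D in this key is B.
Together with the bass D, this spells B minor seventh in first inversion.

D, F#, A, B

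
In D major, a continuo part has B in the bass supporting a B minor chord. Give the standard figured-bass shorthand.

B is the root of B minor, so the chord is in root position.
A triad in root position is figured 5/3, conventionally abbreviated (no figures — root-position triad).

no figures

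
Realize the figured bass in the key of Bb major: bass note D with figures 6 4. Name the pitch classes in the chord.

D, G, Bb

A fourth above D in this key is G.
A sixth above D in this key is Bb.
Together with the bass D, this spells G minor in second inversion.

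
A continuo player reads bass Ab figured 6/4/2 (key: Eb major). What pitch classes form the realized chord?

Ab, Bb, D, F

A second above Ab in this key is Bb.
A fourth above Ab in this key is D.
A sixth above Ab in this key is F.
Together with the bass Ab, this spells Bb dominant seventh in third inversion.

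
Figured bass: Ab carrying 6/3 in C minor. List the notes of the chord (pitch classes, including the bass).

A third above Ab in this key is C.
A sixth above Ab in this key is F.
Together with the bass Ab, this spells F minor in first inversion.

Ab, C, F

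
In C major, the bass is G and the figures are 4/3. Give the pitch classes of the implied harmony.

The written figures 4/3 are shorthand for 6/4/3: the 6 is implied.
A third above G in this key is B.
A fourth above G in this key is C.
A sixth above G in this key is E.
Together with the bass G, this spells C major seventh in second inversion.

G, B, C, E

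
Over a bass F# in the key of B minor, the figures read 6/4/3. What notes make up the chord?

A third above F# in this key is A.
A fourth above F# in this key is B.
A sixth above F# in this key is D.
Together with the bass F#, this spells B minor seventh in second inversion.

F#, A, B, D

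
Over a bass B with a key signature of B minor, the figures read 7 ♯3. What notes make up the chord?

The written figures 7 ♯3 are shorthand for 7/5/3: the 5 is implied.
A third above B in this key is D, raised to D# by the sharp.
A fifth above B in this key is F#.
A seventh above B in this key is A.
Together with the bass B, this spells B dominant seventh in root position.

B, D#, F#, A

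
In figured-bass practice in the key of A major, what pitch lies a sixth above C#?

Counting 5 letter steps above C# lands on A; in A major, that letter is A.

A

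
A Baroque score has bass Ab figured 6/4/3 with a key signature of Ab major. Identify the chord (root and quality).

Db major seventh

The figures 6/4/3 indicate a seventh chord in second inversion.
In second inversion the root lies a fourth above the bass: a fourth above Ab in Ab major is Db.
The chord tones are Ab, C, Db, F, giving Db major seventh.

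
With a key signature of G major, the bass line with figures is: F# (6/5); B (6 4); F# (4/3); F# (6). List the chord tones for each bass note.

F# (6/5/3): F#, A, C, D.
B (6/4): B, E, G.
F# (6/4/3): F#, A, B, D.
F# (6/3): F#, A, D.

F#, A, C, D | B, E, G | F#, A, B, D | F#, A, D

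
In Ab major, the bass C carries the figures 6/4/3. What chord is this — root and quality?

The figures 6/4/3 indicate a seventh chord in second inversion.
In second inversion the root lies a fourth above the bass: a fourth above C in Ab major is F.
The chord tones are C, Eb, F, Ab, giving F minor seventh.

F minor seventh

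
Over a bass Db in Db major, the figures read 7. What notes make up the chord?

Db, F, Ab, C

The written figures 7 are shorthand for 7/5/3: the 5/3 are implied.
A third above Db in this key is F.
A fifth above Db in this key is Ab.
A seventh above Db in this key is C.
Together with the bass Db, this spells Db major seventh in root position.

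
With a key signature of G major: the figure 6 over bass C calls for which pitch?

A

Counting 5 letter steps above C lands on A; in G major, that letter is A.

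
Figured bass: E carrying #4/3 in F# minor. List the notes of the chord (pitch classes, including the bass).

E, G#, A#, C#

The written figures #4/3 are shorthand for 6/4/3: the 6 is implied.
A third above E in this key is G#.
A fourth above E in this key is A, raised to A# by the sharp.
A sixth above E in this key is C#.
Together with the bass E, this spells A# half-diminished seventh in second inversion.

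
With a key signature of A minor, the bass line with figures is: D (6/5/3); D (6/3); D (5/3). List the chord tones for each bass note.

D, F, A, B | D, F, B | D, F, A

D (6/5/3): D, F, A, B.
D (6/3): D, F, B.
D (5/3): D, F, A.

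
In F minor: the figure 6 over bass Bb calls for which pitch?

Counting 5 letter steps above Bb lands on G; in F minor, that letter is G.

G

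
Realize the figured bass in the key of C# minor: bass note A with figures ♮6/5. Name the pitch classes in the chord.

The written figures ♮6/5 are shorthand for 6/5/3: the 3 is implied.
A third above A in this key is C#.
A fifth above A in this key is E.
A sixth above A in this key is F#, made natural (F) by the ♮ figure.
Together with the bass A, this spells F augmented major seventh in first inversion.

A, C#, E, F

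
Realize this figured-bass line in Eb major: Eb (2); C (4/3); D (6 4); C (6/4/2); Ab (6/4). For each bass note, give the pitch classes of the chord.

Eb (6/4/2): Eb, F, Ab, C.
C (6/4/3): C, Eb, F, Ab.
D (6/4): D, G, Bb.
C (6/4/2): C, D, F, Ab.
Ab (6/4): Ab, D, F.

Eb, F, Ab, C | C, Eb, F, Ab | D, G, Bb | C, D, F, Ab | Ab, D, F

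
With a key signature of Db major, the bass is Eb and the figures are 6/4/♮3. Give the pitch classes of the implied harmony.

Eb, G, Ab, C

A third above Eb in this key is Gb, made natural (G) by the ♮ figure.
A fourth above Eb in this key is Ab.
A sixth above Eb in this key is C.
Together with the bass Eb, this spells Ab major seventh in second inversion.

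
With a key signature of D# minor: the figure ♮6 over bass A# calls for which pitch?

Counting 5 letter steps above A# lands on F; in D# minor, that letter is F#.
The ♮6 figure makes it natural, giving F.

F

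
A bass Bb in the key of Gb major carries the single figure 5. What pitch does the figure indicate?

Counting 4 letter steps above Bb lands on F; in Gb major, that letter is F.

F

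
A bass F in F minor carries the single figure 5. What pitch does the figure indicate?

Counting 4 letter steps above F lands on C; in F minor, that letter is C.

C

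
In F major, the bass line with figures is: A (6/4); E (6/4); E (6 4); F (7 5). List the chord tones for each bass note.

A, D, F | E, A, C | E, A, C | F, A, C, E

A (6/4): A, D, F.
E (6/4): E, A, C.
E (6/4): E, A, C.
F (7/5/3): F, A, C, E.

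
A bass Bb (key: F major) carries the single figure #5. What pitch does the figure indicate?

F#

Counting 4 letter steps above Bb lands on F; in F major, that letter is F.
The #5 figure raises it a semitone, giving F#.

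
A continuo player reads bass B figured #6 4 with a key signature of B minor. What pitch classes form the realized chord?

B, E, G#

A fourth above B in this key is E.
A sixth above B in this key is G, raised to G# by the sharp.
Together with the bass B, this spells E major in second inversion.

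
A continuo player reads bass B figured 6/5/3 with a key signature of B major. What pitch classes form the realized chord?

A third above B in this key is D#.
A fifth above B in this key is F#.
A sixth above B in this key is G#.
Together with the bass B, this spells G# minor seventh in first inversion.

B, D#, F#, G#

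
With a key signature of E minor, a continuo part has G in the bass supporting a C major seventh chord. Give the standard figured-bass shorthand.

4/3

G is the fifth of C major seventh, so the chord is in second inversion.
A seventh chord in second inversion is figured 6/4/3, conventionally abbreviated 4/3.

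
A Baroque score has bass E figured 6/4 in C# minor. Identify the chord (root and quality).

The figures 6/4 indicate a triad in second inversion.
In second inversion the root lies a fourth above the bass: a fourth above E in C# minor is A.
The chord tones are E, A, C#, giving A major.

A major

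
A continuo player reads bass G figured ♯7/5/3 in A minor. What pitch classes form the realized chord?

G, B, D, F#

A third above G in this key is B.
A fifth above G in this key is D.
A seventh above G in this key is F, raised to F# by the sharp.
Together with the bass G, this spells G major seventh in root position.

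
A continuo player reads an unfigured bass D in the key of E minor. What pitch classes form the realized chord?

D, F#, A

An unfigured bass implies 5/3.
A third above D in this key is F#.
A fifth above D in this key is A.
Together with the bass D, this spells D major in root position.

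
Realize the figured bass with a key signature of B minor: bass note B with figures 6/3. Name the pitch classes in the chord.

A third above B in this key is D.
A sixth above B in this key is G.
Together with the bass B, this spells G major in first inversion.

B, D, G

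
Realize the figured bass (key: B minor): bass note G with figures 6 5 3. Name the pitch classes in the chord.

G, B, D, E

A third above G in this key is B.
A fifth above G in this key is D.
A sixth above G in this key is E.
Together with the bass G, this spells E minor seventh in first inversion.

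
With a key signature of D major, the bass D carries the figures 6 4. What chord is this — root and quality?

The figures 6 4 indicate a triad in second inversion.
In second inversion the root lies a fourth above the bass: a fourth above D in D major is G.
The chord tones are D, G, B, giving G major.

G major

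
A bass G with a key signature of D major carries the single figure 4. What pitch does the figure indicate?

Counting 3 letter steps above G lands on C; in D major, that letter is C#.

C#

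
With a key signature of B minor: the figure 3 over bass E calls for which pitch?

G

Counting 2 letter steps above E lands on G; in B minor, that letter is G.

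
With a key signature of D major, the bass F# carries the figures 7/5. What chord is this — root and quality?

The figures 7/5 indicate a seventh chord in root position.
In root position the bass is the root, so the root is F#.
The chord tones are F#, A, C#, E, giving F# minor seventh.

F# minor seventh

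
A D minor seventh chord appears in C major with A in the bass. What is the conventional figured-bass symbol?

A is the fifth of D minor seventh, so the chord is in second inversion.
A seventh chord in second inversion is figured 6/4/3, conventionally abbreviated 4/3.

4/3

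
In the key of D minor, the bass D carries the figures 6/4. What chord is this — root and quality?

G minor

The figures 6/4 indicate a triad in second inversion.
In second inversion the root lies a fourth above the bass: a fourth above D in D minor is G.
The chord tones are D, G, Bb, giving G minor.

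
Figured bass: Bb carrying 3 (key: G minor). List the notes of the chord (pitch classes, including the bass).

The written figures 3 are shorthand for 5/3: the 5 is implied.
A third above Bb in this key is D.
A fifth above Bb in this key is F.
Together with the bass Bb, this spells Bb major in root position.

Bb, D, F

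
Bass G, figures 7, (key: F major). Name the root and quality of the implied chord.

The figures 7 indicate a seventh chord in root position.
In root position the bass is the root, so the root is G.
The chord tones are G, Bb, D, F, giving G minor seventh.

G minor seventh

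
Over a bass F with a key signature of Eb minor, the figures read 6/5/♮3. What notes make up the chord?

F, A, Cb, Db

A third above F in this key is Ab, made natural (A) by the ♮ figure.
A fifth above F in this key is Cb.
A sixth above F in this key is Db.
Together with the bass F, this spells Db augmented seventh in first inversion.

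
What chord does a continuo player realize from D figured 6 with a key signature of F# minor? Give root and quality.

The figures 6 indicate a triad in first inversion.
In first inversion the root lies a sixth above the bass: a sixth above D in F# minor is B.
The chord tones are D, F#, B, giving B minor.

B minor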